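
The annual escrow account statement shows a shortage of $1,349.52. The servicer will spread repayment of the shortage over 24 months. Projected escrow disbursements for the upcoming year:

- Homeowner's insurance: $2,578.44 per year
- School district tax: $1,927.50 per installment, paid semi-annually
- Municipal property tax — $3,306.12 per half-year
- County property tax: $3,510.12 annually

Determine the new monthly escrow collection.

$1,435.88

Homeowner's insurance: $2,578.44 annually
School district tax: $1,927.50 × 2 = $3,855.00 annually
Municipal property tax: $3,306.12 × 2 = $6,612.24 annually
County property tax: $3,510.12 annually
Combined annual = $2,578.44 + $3,855.00 + $6,612.24 + $3,510.12 = $16,555.80
Base monthly escrow = $16,555.80 / 12 = $1,379.65
Shortage spread = $1,349.52 ÷ 24 = $56.23/mo
Adjusted monthly = $1,379.65 + $56.23 = $1,435.88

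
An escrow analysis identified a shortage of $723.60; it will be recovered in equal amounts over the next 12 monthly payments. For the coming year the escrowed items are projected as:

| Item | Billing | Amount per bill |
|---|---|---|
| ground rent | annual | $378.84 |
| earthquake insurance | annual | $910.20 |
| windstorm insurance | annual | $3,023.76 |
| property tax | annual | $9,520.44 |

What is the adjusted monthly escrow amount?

$1,213.07

Ground rent = $378.84 per year
Earthquake insurance = $910.20 per year
Windstorm insurance = $3,023.76 per year
Property tax = $9,520.44 per year
Combined annual = $378.84 + $910.20 + $3,023.76 + $9,520.44 = $13,833.24
Base monthly escrow = $13,833.24 / 12 = $1,152.77
Monthly shortage recovery: $723.60 ÷ 12 = $60.30
New monthly escrow = $1,152.77 + $60.30 = $1,213.07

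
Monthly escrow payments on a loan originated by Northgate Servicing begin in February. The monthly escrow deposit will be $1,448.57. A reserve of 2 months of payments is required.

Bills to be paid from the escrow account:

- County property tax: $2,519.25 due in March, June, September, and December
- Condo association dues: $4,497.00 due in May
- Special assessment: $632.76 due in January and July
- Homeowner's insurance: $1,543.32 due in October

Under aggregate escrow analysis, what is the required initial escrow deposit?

Cushion = 2 × $1,448.57 = $2,897.14
Trial balance (start $0, +$1,448.57 each month, − disbursements):
  Feb: +$1,448.57 → $1,448.57
  Mar: +$1,448.57 − $2,519.25 → $377.89
  Apr: +$1,448.57 → $1,826.46
  May: +$1,448.57 − $4,497.00 → -$1,221.97
  Jun: +$1,448.57 − $2,519.25 → -$2,292.65
  Jul: +$1,448.57 − $632.76 → -$1,476.84
  Aug: +$1,448.57 → -$28.27
  Sep: +$1,448.57 − $2,519.25 → -$1,098.95
  Oct: +$1,448.57 − $1,543.32 → -$1,193.70
  Nov: +$1,448.57 → $254.87
  Dec: +$1,448.57 − $2,519.25 → -$815.81
  Jan: +$1,448.57 − $632.76 → $0.00
Lowest trial balance = -$2,292.65 (Jun)
Initial deposit = cushion − low point = $2,897.14 − (-$2,292.65) = $5,189.79

$5,189.79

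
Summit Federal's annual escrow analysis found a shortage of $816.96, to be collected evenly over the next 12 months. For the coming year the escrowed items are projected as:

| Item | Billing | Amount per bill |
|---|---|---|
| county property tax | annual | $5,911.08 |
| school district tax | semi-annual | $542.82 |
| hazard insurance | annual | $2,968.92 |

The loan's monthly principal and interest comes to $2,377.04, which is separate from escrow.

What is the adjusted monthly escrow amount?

County property tax = $5,911.08/yr
School district tax = $542.82 × 2 = $1,085.64/yr
Hazard insurance = $2,968.92/yr
Yearly total = $5,911.08 + $1,085.64 + $2,968.92 = $9,965.64
Monthly = $9,965.64 / 12 = $830.47
Shortage spread = $816.96 ÷ 12 = $68.08/mo
Adjusted monthly = $830.47 + $68.08 = $898.55

$898.55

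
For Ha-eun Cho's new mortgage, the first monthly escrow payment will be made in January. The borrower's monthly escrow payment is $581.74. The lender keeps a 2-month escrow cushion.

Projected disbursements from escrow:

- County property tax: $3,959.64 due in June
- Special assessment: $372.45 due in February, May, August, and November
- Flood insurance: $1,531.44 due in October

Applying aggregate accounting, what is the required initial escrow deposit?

$2,377.58

Cushion = 2 × $581.74 = $1,163.48
Trial balance (start $0, +$581.74 each month, − disbursements):
  Jan: +$581.74 → $581.74
  Feb: +$581.74 − $372.45 → $791.03
  Mar: +$581.74 → $1,372.77
  Apr: +$581.74 → $1,954.51
  May: +$581.74 − $372.45 → $2,163.80
  Jun: +$581.74 − $3,959.64 → -$1,214.10
  Jul: +$581.74 → -$632.36
  Aug: +$581.74 − $372.45 → -$423.07
  Sep: +$581.74 → $158.67
  Oct: +$581.74 − $1,531.44 → -$791.03
  Nov: +$581.74 − $372.45 → -$581.74
  Dec: +$581.74 → $0.00
Lowest trial balance = -$1,214.10 (Jun)
Initial deposit = cushion − low point = $1,163.48 − (-$1,214.10) = $2,377.58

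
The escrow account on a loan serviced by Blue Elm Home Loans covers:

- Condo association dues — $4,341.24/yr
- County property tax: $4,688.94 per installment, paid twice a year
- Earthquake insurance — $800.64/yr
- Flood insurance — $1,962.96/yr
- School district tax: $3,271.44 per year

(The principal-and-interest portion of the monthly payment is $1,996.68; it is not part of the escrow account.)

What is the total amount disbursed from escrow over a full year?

Condo association dues: $4,341.24
County property tax: $4,688.94 × 2 = $9,377.88
Earthquake insurance: $800.64
Flood insurance: $1,962.96
School district tax: $3,271.44
Yearly total = $4,341.24 + $9,377.88 + $800.64 + $1,962.96 + $3,271.44 = $19,754.16

$19,754.16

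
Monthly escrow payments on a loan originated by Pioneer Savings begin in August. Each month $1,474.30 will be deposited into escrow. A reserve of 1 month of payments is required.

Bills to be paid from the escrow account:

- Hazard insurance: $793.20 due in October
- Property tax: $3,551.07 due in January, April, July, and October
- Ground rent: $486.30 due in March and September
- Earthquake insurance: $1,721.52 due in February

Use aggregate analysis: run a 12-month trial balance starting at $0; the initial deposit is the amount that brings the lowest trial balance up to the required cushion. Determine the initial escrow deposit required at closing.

Cushion = 1 × $1,474.30 = $1,474.30
Trial balance (start $0, +$1,474.30 each month, − disbursements):
  Aug: +$1,474.30 → $1,474.30
  Sep: +$1,474.30 − $486.30 → $2,462.30
  Oct: +$1,474.30 − $4,344.27 → -$407.67
  Nov: +$1,474.30 → $1,066.63
  Dec: +$1,474.30 → $2,540.93
  Jan: +$1,474.30 − $3,551.07 → $464.16
  Feb: +$1,474.30 − $1,721.52 → $216.94
  Mar: +$1,474.30 − $486.30 → $1,204.94
  Apr: +$1,474.30 − $3,551.07 → -$871.83
  May: +$1,474.30 → $602.47
  Jun: +$1,474.30 → $2,076.77
  Jul: +$1,474.30 − $3,551.07 → $0.00
Lowest trial balance = -$871.83 (Apr)
Initial deposit = cushion − low point = $1,474.30 − (-$871.83) = $2,346.13

$2,346.13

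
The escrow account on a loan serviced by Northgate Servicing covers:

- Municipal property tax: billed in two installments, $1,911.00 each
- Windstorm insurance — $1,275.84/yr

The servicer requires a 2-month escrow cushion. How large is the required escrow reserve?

$849.64

Municipal property tax — $1,911.00 × 2 = $3,822.00 per year
Windstorm insurance — $1,275.84 per year
Yearly total = $5,097.84
Per month = $5,097.84 / 12 = $424.82
Cushion = 2 × $424.82 = $849.64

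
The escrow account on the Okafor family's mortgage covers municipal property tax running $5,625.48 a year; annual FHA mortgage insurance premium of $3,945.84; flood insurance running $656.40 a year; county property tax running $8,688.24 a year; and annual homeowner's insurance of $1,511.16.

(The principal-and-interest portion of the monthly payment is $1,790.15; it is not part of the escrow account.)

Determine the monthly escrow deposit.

Municipal property tax = $5,625.48/yr
FHA mortgage insurance premium = $3,945.84/yr
Flood insurance = $656.40/yr
County property tax = $8,688.24/yr
Homeowner's insurance = $1,511.16/yr
Total per year = $5,625.48 + $3,945.84 + $656.40 + $8,688.24 + $1,511.16 = $20,427.12
Base monthly escrow = $20,427.12 ÷ 12 = $1,702.26

$1,702.26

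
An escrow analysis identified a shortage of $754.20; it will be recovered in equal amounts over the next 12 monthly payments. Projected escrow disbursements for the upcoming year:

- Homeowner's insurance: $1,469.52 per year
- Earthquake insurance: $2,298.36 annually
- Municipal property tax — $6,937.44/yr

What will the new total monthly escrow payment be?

Homeowner's insurance = $1,469.52
Earthquake insurance = $2,298.36
Municipal property tax = $6,937.44
Combined annual = $1,469.52 + $2,298.36 + $6,937.44 = $10,705.32
Base monthly escrow = $10,705.32 ÷ 12 = $892.11
Shortage spread = $754.20 / 12 = $62.85/mo
Adjusted monthly = $892.11 + $62.85 = $954.96

$954.96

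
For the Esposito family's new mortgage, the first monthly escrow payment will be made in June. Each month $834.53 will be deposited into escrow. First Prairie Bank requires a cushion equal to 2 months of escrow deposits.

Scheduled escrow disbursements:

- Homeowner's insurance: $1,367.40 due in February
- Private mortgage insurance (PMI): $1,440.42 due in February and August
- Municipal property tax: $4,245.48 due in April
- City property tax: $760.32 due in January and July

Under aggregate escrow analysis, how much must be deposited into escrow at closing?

Cushion = 2 × $834.53 = $1,669.06
Trial balance (start $0, +$834.53 each month, − disbursements):
  Jun: +$834.53 → $834.53
  Jul: +$834.53 − $760.32 → $908.74
  Aug: +$834.53 − $1,440.42 → $302.85
  Sep: +$834.53 → $1,137.38
  Oct: +$834.53 → $1,971.91
  Nov: +$834.53 → $2,806.44
  Dec: +$834.53 → $3,640.97
  Jan: +$834.53 − $760.32 → $3,715.18
  Feb: +$834.53 − $2,807.82 → $1,741.89
  Mar: +$834.53 → $2,576.42
  Apr: +$834.53 − $4,245.48 → -$834.53
  May: +$834.53 → $0.00
Lowest trial balance = -$834.53 (Apr)
Initial deposit = cushion − low point = $1,669.06 − (-$834.53) = $2,503.59

$2,503.59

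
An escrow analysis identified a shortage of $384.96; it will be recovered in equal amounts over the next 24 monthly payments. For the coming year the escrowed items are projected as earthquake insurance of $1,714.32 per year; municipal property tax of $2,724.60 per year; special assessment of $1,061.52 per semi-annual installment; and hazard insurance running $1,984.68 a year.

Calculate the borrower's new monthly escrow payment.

$728.26

Earthquake insurance: $1,714.32/yr
Municipal property tax: $2,724.60/yr
Special assessment: $1,061.52 × 2 = $2,123.04/yr
Hazard insurance: $1,984.68/yr
Total annual escrow = $1,714.32 + $2,724.60 + $2,123.04 + $1,984.68 = $8,546.64
Per month = $8,546.64 / 12 = $712.22
Shortage per month = $384.96 ÷ 24 = $16.04
Adjusted monthly = $712.22 + $16.04 = $728.26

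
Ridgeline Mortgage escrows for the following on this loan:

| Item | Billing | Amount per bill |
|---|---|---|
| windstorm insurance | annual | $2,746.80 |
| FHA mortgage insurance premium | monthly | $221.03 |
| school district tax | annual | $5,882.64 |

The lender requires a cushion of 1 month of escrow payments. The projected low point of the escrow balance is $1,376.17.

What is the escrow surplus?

$436.02

Windstorm insurance — $2,746.80 annually
FHA mortgage insurance premium — $221.03 × 12 = $2,652.36 annually
School district tax — $5,882.64 annually
Combined annual = $2,746.80 + $2,652.36 + $5,882.64 = $11,281.80
Monthly = $11,281.80 / 12 = $940.15
Required reserve = 1 × $940.15 = $940.15
Excess over cushion: $1,376.17 − $940.15 = $436.02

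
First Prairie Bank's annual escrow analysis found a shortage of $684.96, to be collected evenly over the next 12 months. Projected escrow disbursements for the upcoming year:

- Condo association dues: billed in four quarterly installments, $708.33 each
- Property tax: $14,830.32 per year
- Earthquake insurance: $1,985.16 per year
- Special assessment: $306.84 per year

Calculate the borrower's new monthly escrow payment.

$1,720.05

Condo association dues = $708.33 × 4 = $2,833.32 annually
Property tax = $14,830.32 annually
Earthquake insurance = $1,985.16 annually
Special assessment = $306.84 annually
Total annual escrow = $2,833.32 + $14,830.32 + $1,985.16 + $306.84 = $19,955.64
Monthly escrow = $19,955.64 ÷ 12 = $1,662.97
Monthly shortage recovery: $684.96 / 12 = $57.08
New monthly escrow = $1,662.97 + $57.08 = $1,720.05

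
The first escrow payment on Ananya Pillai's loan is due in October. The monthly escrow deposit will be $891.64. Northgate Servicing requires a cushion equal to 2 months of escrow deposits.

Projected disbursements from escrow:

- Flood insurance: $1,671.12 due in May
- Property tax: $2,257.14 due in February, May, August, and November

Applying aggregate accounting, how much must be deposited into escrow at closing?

Cushion = 2 × $891.64 = $1,783.28
Trial balance (start $0, +$891.64 each month, − disbursements):
  Oct: +$891.64 → $891.64
  Nov: +$891.64 − $2,257.14 → -$473.86
  Dec: +$891.64 → $417.78
  Jan: +$891.64 → $1,309.42
  Feb: +$891.64 − $2,257.14 → -$56.08
  Mar: +$891.64 → $835.56
  Apr: +$891.64 → $1,727.20
  May: +$891.64 − $3,928.26 → -$1,309.42
  Jun: +$891.64 → -$417.78
  Jul: +$891.64 → $473.86
  Aug: +$891.64 − $2,257.14 → -$891.64
  Sep: +$891.64 → $0.00
Lowest trial balance = -$1,309.42 (May)
Initial deposit = cushion − low point = $1,783.28 − (-$1,309.42) = $3,092.70

$3,092.70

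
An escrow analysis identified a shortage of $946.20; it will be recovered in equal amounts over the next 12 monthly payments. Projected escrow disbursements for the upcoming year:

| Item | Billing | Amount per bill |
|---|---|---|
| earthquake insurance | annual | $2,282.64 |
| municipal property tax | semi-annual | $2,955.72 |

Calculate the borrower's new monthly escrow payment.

Earthquake insurance — $2,282.64/yr
Municipal property tax — $2,955.72 × 2 = $5,911.44/yr
Combined annual = $2,282.64 + $5,911.44 = $8,194.08
Per month = $8,194.08 ÷ 12 = $682.84
Shortage spread = $946.20 ÷ 12 = $78.85/mo
Adjusted monthly = $682.84 + $78.85 = $761.69

$761.69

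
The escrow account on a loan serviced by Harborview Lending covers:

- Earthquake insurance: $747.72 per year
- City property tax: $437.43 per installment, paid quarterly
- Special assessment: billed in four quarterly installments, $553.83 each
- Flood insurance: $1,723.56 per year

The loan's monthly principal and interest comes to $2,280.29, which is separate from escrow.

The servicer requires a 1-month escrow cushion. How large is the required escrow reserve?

Earthquake insurance = $747.72/yr
City property tax = $437.43 × 4 = $1,749.72/yr
Special assessment = $553.83 × 4 = $2,215.32/yr
Flood insurance = $1,723.56/yr
Combined annual = $747.72 + $1,749.72 + $2,215.32 + $1,723.56 = $6,436.32
Monthly escrow = $6,436.32 ÷ 12 = $536.36
Cushion = 1 × $536.36 = $536.36

$536.36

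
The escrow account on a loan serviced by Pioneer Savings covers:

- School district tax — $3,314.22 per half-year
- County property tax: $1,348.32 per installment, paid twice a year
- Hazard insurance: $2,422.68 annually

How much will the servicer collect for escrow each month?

$978.98

School district tax = $3,314.22 × 2 = $6,628.44
County property tax = $1,348.32 × 2 = $2,696.64
Hazard insurance = $2,422.68
Yearly total = $11,747.76
Per month = $11,747.76 ÷ 12 = $978.98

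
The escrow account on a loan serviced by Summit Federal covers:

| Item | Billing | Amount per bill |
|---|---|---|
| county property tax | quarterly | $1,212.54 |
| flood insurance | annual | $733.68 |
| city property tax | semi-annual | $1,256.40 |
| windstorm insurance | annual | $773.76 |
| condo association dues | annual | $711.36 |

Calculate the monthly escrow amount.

$798.48

County property tax — $1,212.54 × 4 = $4,850.16
Flood insurance — $733.68
City property tax — $1,256.40 × 2 = $2,512.80
Windstorm insurance — $773.76
Condo association dues — $711.36
Total per year = $9,581.76
Per month = $9,581.76 ÷ 12 = $798.48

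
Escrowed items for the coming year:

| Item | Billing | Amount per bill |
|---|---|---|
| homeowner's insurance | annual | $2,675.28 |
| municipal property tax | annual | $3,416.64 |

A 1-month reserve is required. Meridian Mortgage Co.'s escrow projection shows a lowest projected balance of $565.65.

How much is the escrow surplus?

Homeowner's insurance = $2,675.28
Municipal property tax = $3,416.64
Annual escrow total = $6,091.92
Monthly = $6,091.92 ÷ 12 = $507.66
Required cushion = 1 × $507.66 = $507.66
Excess over cushion: $565.65 − $507.66 = $57.99

$57.99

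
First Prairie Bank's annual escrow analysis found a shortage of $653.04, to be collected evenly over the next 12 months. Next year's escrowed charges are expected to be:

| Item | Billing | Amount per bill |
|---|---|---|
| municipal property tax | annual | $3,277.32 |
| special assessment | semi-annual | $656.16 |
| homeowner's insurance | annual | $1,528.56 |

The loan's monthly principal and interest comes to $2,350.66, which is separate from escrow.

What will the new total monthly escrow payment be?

Municipal property tax: $3,277.32 per year
Special assessment: $656.16 × 2 = $1,312.32 per year
Homeowner's insurance: $1,528.56 per year
Total per year = $6,118.20
Monthly escrow = $6,118.20 ÷ 12 = $509.85
Monthly shortage recovery: $653.04 / 12 = $54.42
Adjusted monthly = $509.85 + $54.42 = $564.27

$564.27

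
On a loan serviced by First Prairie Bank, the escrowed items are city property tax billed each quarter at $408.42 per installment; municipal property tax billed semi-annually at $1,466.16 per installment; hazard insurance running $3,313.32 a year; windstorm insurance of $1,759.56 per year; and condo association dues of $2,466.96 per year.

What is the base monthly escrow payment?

$1,008.82

City property tax = $408.42 × 4 = $1,633.68 annually
Municipal property tax = $1,466.16 × 2 = $2,932.32 annually
Hazard insurance = $3,313.32 annually
Windstorm insurance = $1,759.56 annually
Condo association dues = $2,466.96 annually
Annual escrow total = $1,633.68 + $2,932.32 + $3,313.32 + $1,759.56 + $2,466.96 = $12,105.84
Monthly = $12,105.84 / 12 = $1,008.82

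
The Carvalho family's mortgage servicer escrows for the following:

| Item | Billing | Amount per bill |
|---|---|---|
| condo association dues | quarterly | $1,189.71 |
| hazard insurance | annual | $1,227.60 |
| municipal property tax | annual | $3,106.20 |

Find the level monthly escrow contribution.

Condo association dues: $1,189.71 × 4 = $4,758.84 per year
Hazard insurance: $1,227.60 per year
Municipal property tax: $3,106.20 per year
Total per year = $9,092.64
Monthly escrow = $9,092.64 ÷ 12 = $757.72

$757.72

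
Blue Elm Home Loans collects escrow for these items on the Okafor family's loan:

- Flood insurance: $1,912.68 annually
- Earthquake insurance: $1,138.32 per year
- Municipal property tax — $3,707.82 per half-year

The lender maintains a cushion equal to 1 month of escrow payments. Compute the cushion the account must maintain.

$872.22

Flood insurance: $1,912.68
Earthquake insurance: $1,138.32
Municipal property tax: $3,707.82 × 2 = $7,415.64
Annual escrow total = $10,466.64
Monthly = $10,466.64 / 12 = $872.22
Cushion = 1 × $872.22 = $872.22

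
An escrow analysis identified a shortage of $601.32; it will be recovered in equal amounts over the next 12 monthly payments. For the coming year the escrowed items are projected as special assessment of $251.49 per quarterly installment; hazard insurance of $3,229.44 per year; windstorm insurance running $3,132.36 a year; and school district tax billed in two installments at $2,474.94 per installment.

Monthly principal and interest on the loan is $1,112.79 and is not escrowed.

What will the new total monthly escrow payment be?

$1,076.58

Special assessment = $251.49 × 4 = $1,005.96
Hazard insurance = $3,229.44
Windstorm insurance = $3,132.36
School district tax = $2,474.94 × 2 = $4,949.88
Total annual escrow = $12,317.64
Monthly escrow = $12,317.64 ÷ 12 = $1,026.47
Shortage spread = $601.32 / 12 = $50.11/mo
Adjusted monthly = $1,026.47 + $50.11 = $1,076.58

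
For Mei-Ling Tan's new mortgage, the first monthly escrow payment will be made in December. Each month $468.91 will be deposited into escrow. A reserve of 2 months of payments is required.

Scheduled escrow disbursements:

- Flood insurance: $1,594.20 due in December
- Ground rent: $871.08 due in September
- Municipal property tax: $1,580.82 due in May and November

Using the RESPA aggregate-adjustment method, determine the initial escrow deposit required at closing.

Cushion = 2 × $468.91 = $937.82
Trial balance (start $0, +$468.91 each month, − disbursements):
  Dec: +$468.91 − $1,594.20 → -$1,125.29
  Jan: +$468.91 → -$656.38
  Feb: +$468.91 → -$187.47
  Mar: +$468.91 → $281.44
  Apr: +$468.91 → $750.35
  May: +$468.91 − $1,580.82 → -$361.56
  Jun: +$468.91 → $107.35
  Jul: +$468.91 → $576.26
  Aug: +$468.91 → $1,045.17
  Sep: +$468.91 − $871.08 → $643.00
  Oct: +$468.91 → $1,111.91
  Nov: +$468.91 − $1,580.82 → $0.00
Lowest trial balance = -$1,125.29 (Dec)
Initial deposit = cushion − low point = $937.82 − (-$1,125.29) = $2,063.11

$2,063.11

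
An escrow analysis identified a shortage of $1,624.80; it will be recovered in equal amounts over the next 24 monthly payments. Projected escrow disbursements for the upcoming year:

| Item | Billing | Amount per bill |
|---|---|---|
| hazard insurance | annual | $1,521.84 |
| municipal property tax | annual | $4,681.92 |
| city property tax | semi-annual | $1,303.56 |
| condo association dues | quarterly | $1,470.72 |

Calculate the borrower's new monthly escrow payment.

$1,292.18

Hazard insurance — $1,521.84 annually
Municipal property tax — $4,681.92 annually
City property tax — $1,303.56 × 2 = $2,607.12 annually
Condo association dues — $1,470.72 × 4 = $5,882.88 annually
Total annual escrow = $1,521.84 + $4,681.92 + $2,607.12 + $5,882.88 = $14,693.76
Monthly = $14,693.76 / 12 = $1,224.48
Shortage per month = $1,624.80 / 24 = $67.70
New monthly escrow = $1,224.48 + $67.70 = $1,292.18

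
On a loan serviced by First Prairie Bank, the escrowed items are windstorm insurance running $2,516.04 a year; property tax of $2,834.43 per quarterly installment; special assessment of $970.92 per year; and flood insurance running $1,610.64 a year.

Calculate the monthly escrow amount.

$1,369.61

Windstorm insurance — $2,516.04
Property tax — $2,834.43 × 4 = $11,337.72
Special assessment — $970.92
Flood insurance — $1,610.64
Combined annual = $2,516.04 + $11,337.72 + $970.92 + $1,610.64 = $16,435.32
Base monthly escrow = $16,435.32 / 12 = $1,369.61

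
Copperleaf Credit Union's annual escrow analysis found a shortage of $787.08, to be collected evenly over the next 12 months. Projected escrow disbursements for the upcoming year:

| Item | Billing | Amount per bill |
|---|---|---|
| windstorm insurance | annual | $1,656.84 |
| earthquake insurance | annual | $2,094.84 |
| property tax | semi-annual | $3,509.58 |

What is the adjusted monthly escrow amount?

$963.16

Windstorm insurance — $1,656.84
Earthquake insurance — $2,094.84
Property tax — $3,509.58 × 2 = $7,019.16
Total annual escrow = $1,656.84 + $2,094.84 + $7,019.16 = $10,770.84
Per month = $10,770.84 ÷ 12 = $897.57
Shortage spread = $787.08 / 12 = $65.59/mo
Adjusted monthly = $897.57 + $65.59 = $963.16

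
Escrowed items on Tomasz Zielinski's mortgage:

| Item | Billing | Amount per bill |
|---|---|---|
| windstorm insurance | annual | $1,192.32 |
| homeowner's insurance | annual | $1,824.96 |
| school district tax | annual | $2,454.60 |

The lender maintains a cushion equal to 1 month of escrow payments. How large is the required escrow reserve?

Windstorm insurance: $1,192.32/yr
Homeowner's insurance: $1,824.96/yr
School district tax: $2,454.60/yr
Yearly total = $5,471.88
Base monthly escrow = $5,471.88 / 12 = $455.99
Required cushion = 1 × $455.99 = $455.99

$455.99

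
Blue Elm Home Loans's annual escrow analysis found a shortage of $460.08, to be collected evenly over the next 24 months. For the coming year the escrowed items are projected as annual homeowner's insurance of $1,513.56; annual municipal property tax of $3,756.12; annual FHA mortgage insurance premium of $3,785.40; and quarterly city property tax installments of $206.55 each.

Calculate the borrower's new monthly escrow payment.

Homeowner's insurance = $1,513.56/yr
Municipal property tax = $3,756.12/yr
FHA mortgage insurance premium = $3,785.40/yr
City property tax = $206.55 × 4 = $826.20/yr
Annual escrow total = $9,881.28
Monthly escrow = $9,881.28 / 12 = $823.44
Monthly shortage recovery: $460.08 / 24 = $19.17
New monthly escrow = $823.44 + $19.17 = $842.61

$842.61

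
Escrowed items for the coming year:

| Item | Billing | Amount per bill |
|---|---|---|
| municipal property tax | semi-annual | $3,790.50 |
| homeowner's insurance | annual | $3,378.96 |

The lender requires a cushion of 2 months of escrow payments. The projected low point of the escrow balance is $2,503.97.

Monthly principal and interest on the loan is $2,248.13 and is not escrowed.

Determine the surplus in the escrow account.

$677.31

Municipal property tax: $3,790.50 × 2 = $7,581.00/yr
Homeowner's insurance: $3,378.96/yr
Total per year = $10,959.96
Per month = $10,959.96 ÷ 12 = $913.33
Required cushion = 2 × $913.33 = $1,826.66
Surplus = $2,503.97 − $1,826.66 = $677.31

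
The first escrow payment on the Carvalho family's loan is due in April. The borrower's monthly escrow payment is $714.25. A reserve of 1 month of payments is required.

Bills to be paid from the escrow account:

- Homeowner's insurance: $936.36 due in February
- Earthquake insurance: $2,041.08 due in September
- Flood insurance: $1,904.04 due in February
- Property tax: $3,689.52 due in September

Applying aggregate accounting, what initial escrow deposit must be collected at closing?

Cushion = 1 × $714.25 = $714.25
Trial balance (start $0, +$714.25 each month, − disbursements):
  Apr: +$714.25 → $714.25
  May: +$714.25 → $1,428.50
  Jun: +$714.25 → $2,142.75
  Jul: +$714.25 → $2,857.00
  Aug: +$714.25 → $3,571.25
  Sep: +$714.25 − $5,730.60 → -$1,445.10
  Oct: +$714.25 → -$730.85
  Nov: +$714.25 → -$16.60
  Dec: +$714.25 → $697.65
  Jan: +$714.25 → $1,411.90
  Feb: +$714.25 − $2,840.40 → -$714.25
  Mar: +$714.25 → $0.00
Lowest trial balance = -$1,445.10 (Sep)
Initial deposit = cushion − low point = $714.25 − (-$1,445.10) = $2,159.35

$2,159.35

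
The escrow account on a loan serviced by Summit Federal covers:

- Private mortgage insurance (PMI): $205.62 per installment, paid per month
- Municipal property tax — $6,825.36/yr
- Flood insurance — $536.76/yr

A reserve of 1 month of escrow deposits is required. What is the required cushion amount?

$819.13

Private mortgage insurance (PMI) — $205.62 × 12 = $2,467.44 annually
Municipal property tax — $6,825.36 annually
Flood insurance — $536.76 annually
Total per year = $9,829.56
Monthly escrow = $9,829.56 / 12 = $819.13
Required cushion = 1 × $819.13 = $819.13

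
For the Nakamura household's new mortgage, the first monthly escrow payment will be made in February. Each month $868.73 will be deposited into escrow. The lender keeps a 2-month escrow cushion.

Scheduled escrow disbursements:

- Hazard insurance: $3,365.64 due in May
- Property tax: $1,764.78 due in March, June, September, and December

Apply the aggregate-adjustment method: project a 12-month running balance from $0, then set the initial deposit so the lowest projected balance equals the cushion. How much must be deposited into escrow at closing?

Cushion = 2 × $868.73 = $1,737.46
Trial balance (start $0, +$868.73 each month, − disbursements):
  Feb: +$868.73 → $868.73
  Mar: +$868.73 − $1,764.78 → -$27.32
  Apr: +$868.73 → $841.41
  May: +$868.73 − $3,365.64 → -$1,655.50
  Jun: +$868.73 − $1,764.78 → -$2,551.55
  Jul: +$868.73 → -$1,682.82
  Aug: +$868.73 → -$814.09
  Sep: +$868.73 − $1,764.78 → -$1,710.14
  Oct: +$868.73 → -$841.41
  Nov: +$868.73 → $27.32
  Dec: +$868.73 − $1,764.78 → -$868.73
  Jan: +$868.73 → $0.00
Lowest trial balance = -$2,551.55 (Jun)
Initial deposit = cushion − low point = $1,737.46 − (-$2,551.55) = $4,289.01

$4,289.01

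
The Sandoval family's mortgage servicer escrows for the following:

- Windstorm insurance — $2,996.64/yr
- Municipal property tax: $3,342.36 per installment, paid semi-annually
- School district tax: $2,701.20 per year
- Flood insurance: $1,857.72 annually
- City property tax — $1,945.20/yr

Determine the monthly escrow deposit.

$1,348.79

Windstorm insurance: $2,996.64/yr
Municipal property tax: $3,342.36 × 2 = $6,684.72/yr
School district tax: $2,701.20/yr
Flood insurance: $1,857.72/yr
City property tax: $1,945.20/yr
Combined annual = $16,185.48
Base monthly escrow = $16,185.48 ÷ 12 = $1,348.79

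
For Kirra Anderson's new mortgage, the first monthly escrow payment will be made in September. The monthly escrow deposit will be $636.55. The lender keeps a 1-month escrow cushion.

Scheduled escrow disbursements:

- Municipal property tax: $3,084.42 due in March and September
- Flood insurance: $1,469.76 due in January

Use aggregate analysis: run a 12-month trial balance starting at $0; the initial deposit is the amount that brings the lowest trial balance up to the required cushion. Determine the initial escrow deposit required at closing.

$3,819.30

Cushion = 1 × $636.55 = $636.55
Trial balance (start $0, +$636.55 each month, − disbursements):
  Sep: +$636.55 − $3,084.42 → -$2,447.87
  Oct: +$636.55 → -$1,811.32
  Nov: +$636.55 → -$1,174.77
  Dec: +$636.55 → -$538.22
  Jan: +$636.55 − $1,469.76 → -$1,371.43
  Feb: +$636.55 → -$734.88
  Mar: +$636.55 − $3,084.42 → -$3,182.75
  Apr: +$636.55 → -$2,546.20
  May: +$636.55 → -$1,909.65
  Jun: +$636.55 → -$1,273.10
  Jul: +$636.55 → -$636.55
  Aug: +$636.55 → $0.00
Lowest trial balance = -$3,182.75 (Mar)
Initial deposit = cushion − low point = $636.55 − (-$3,182.75) = $3,819.30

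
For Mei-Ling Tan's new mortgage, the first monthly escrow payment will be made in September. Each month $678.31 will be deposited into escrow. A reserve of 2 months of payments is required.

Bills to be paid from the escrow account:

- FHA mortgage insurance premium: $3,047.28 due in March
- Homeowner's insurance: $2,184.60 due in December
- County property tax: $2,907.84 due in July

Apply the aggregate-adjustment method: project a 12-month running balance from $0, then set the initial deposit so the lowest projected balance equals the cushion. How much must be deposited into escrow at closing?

$2,034.93

Cushion = 2 × $678.31 = $1,356.62
Trial balance (start $0, +$678.31 each month, − disbursements):
  Sep: +$678.31 → $678.31
  Oct: +$678.31 → $1,356.62
  Nov: +$678.31 → $2,034.93
  Dec: +$678.31 − $2,184.60 → $528.64
  Jan: +$678.31 → $1,206.95
  Feb: +$678.31 → $1,885.26
  Mar: +$678.31 − $3,047.28 → -$483.71
  Apr: +$678.31 → $194.60
  May: +$678.31 → $872.91
  Jun: +$678.31 → $1,551.22
  Jul: +$678.31 − $2,907.84 → -$678.31
  Aug: +$678.31 → $0.00
Lowest trial balance = -$678.31 (Jul)
Initial deposit = cushion − low point = $1,356.62 − (-$678.31) = $2,034.93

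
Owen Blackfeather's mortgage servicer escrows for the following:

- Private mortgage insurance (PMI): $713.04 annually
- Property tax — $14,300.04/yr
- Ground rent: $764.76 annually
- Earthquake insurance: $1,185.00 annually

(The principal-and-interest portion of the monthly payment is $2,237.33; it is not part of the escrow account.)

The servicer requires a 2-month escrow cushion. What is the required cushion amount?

Private mortgage insurance (PMI) = $713.04
Property tax = $14,300.04
Ground rent = $764.76
Earthquake insurance = $1,185.00
Combined annual = $16,962.84
Monthly escrow = $16,962.84 / 12 = $1,413.57
Cushion = 2 × $1,413.57 = $2,827.14

$2,827.14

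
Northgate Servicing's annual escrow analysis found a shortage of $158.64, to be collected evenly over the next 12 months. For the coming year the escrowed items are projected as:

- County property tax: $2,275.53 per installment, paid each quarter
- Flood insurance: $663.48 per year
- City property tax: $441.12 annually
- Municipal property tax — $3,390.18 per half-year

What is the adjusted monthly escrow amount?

County property tax = $2,275.53 × 4 = $9,102.12 annually
Flood insurance = $663.48 annually
City property tax = $441.12 annually
Municipal property tax = $3,390.18 × 2 = $6,780.36 annually
Combined annual = $9,102.12 + $663.48 + $441.12 + $6,780.36 = $16,987.08
Monthly escrow = $16,987.08 / 12 = $1,415.59
Shortage spread = $158.64 ÷ 12 = $13.22/mo
Adjusted monthly = $1,415.59 + $13.22 = $1,428.81

$1,428.81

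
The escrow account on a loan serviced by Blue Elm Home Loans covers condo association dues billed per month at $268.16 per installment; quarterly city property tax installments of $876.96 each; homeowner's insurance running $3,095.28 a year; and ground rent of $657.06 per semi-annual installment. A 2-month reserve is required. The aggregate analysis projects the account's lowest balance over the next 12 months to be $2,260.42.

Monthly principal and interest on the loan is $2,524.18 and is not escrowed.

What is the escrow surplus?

Condo association dues: $268.16 × 12 = $3,217.92 per year
City property tax: $876.96 × 4 = $3,507.84 per year
Homeowner's insurance: $3,095.28 per year
Ground rent: $657.06 × 2 = $1,314.12 per year
Combined annual = $3,217.92 + $3,507.84 + $3,095.28 + $1,314.12 = $11,135.16
Monthly = $11,135.16 ÷ 12 = $927.93
Cushion = 2 × $927.93 = $1,855.86
Surplus = $2,260.42 − $1,855.86 = $404.56

$404.56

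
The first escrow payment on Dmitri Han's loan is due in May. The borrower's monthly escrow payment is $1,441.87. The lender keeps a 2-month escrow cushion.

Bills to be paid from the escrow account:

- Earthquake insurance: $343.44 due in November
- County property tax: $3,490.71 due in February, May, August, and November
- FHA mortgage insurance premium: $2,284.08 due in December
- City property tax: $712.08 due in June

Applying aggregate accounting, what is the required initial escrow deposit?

$5,767.48

Cushion = 2 × $1,441.87 = $2,883.74
Trial balance (start $0, +$1,441.87 each month, − disbursements):
  May: +$1,441.87 − $3,490.71 → -$2,048.84
  Jun: +$1,441.87 − $712.08 → -$1,319.05
  Jul: +$1,441.87 → $122.82
  Aug: +$1,441.87 − $3,490.71 → -$1,926.02
  Sep: +$1,441.87 → -$484.15
  Oct: +$1,441.87 → $957.72
  Nov: +$1,441.87 − $3,834.15 → -$1,434.56
  Dec: +$1,441.87 − $2,284.08 → -$2,276.77
  Jan: +$1,441.87 → -$834.90
  Feb: +$1,441.87 − $3,490.71 → -$2,883.74
  Mar: +$1,441.87 → -$1,441.87
  Apr: +$1,441.87 → $0.00
Lowest trial balance = -$2,883.74 (Feb)
Initial deposit = cushion − low point = $2,883.74 − (-$2,883.74) = $5,767.48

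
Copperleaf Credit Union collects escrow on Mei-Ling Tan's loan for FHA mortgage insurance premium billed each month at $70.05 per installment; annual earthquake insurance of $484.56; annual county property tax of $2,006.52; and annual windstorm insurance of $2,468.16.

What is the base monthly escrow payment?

FHA mortgage insurance premium — $70.05 × 12 = $840.60
Earthquake insurance — $484.56
County property tax — $2,006.52
Windstorm insurance — $2,468.16
Total per year = $5,799.84
Monthly = $5,799.84 / 12 = $483.32

$483.32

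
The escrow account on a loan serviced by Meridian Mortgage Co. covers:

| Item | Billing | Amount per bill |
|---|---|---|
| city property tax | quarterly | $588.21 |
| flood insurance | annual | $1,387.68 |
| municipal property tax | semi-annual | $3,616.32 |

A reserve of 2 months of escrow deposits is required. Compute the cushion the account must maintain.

$1,828.86

City property tax = $588.21 × 4 = $2,352.84
Flood insurance = $1,387.68
Municipal property tax = $3,616.32 × 2 = $7,232.64
Total annual escrow = $2,352.84 + $1,387.68 + $7,232.64 = $10,973.16
Monthly = $10,973.16 ÷ 12 = $914.43
Cushion = 2 × $914.43 = $1,828.86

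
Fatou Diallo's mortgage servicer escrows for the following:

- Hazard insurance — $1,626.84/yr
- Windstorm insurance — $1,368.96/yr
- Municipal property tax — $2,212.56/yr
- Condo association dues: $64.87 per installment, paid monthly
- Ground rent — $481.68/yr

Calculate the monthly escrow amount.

$539.04

Hazard insurance: $1,626.84 per year
Windstorm insurance: $1,368.96 per year
Municipal property tax: $2,212.56 per year
Condo association dues: $64.87 × 12 = $778.44 per year
Ground rent: $481.68 per year
Annual escrow total = $1,626.84 + $1,368.96 + $2,212.56 + $778.44 + $481.68 = $6,468.48
Per month = $6,468.48 / 12 = $539.04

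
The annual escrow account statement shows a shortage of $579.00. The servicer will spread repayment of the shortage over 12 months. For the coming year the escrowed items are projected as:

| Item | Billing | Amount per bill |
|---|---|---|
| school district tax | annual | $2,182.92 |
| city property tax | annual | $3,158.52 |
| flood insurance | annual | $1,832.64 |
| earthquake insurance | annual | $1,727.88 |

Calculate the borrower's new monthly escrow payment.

School district tax — $2,182.92 per year
City property tax — $3,158.52 per year
Flood insurance — $1,832.64 per year
Earthquake insurance — $1,727.88 per year
Combined annual = $2,182.92 + $3,158.52 + $1,832.64 + $1,727.88 = $8,901.96
Monthly escrow = $8,901.96 / 12 = $741.83
Shortage spread = $579.00 / 12 = $48.25/mo
Adjusted monthly = $741.83 + $48.25 = $790.08

$790.08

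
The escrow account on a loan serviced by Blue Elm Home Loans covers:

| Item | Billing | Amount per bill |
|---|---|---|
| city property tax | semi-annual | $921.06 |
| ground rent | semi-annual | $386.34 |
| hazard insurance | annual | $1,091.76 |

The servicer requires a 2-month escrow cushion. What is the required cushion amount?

City property tax — $921.06 × 2 = $1,842.12
Ground rent — $386.34 × 2 = $772.68
Hazard insurance — $1,091.76
Total annual escrow = $1,842.12 + $772.68 + $1,091.76 = $3,706.56
Base monthly escrow = $3,706.56 / 12 = $308.88
Cushion = 2 × $308.88 = $617.76

$617.76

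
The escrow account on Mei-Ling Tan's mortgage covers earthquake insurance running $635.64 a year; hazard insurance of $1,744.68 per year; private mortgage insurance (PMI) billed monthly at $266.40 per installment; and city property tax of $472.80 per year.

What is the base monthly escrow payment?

Earthquake insurance: $635.64/yr
Hazard insurance: $1,744.68/yr
Private mortgage insurance (PMI): $266.40 × 12 = $3,196.80/yr
City property tax: $472.80/yr
Yearly total = $635.64 + $1,744.68 + $3,196.80 + $472.80 = $6,049.92
Monthly escrow = $6,049.92 / 12 = $504.16

$504.16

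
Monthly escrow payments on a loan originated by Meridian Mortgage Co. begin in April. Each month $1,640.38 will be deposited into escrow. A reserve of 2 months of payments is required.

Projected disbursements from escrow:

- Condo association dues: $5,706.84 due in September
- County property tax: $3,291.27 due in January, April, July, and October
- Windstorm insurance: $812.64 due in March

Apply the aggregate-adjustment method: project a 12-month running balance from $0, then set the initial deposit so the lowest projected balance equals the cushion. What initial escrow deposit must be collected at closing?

Cushion = 2 × $1,640.38 = $3,280.76
Trial balance (start $0, +$1,640.38 each month, − disbursements):
  Apr: +$1,640.38 − $3,291.27 → -$1,650.89
  May: +$1,640.38 → -$10.51
  Jun: +$1,640.38 → $1,629.87
  Jul: +$1,640.38 − $3,291.27 → -$21.02
  Aug: +$1,640.38 → $1,619.36
  Sep: +$1,640.38 − $5,706.84 → -$2,447.10
  Oct: +$1,640.38 − $3,291.27 → -$4,097.99
  Nov: +$1,640.38 → -$2,457.61
  Dec: +$1,640.38 → -$817.23
  Jan: +$1,640.38 − $3,291.27 → -$2,468.12
  Feb: +$1,640.38 → -$827.74
  Mar: +$1,640.38 − $812.64 → $0.00
Lowest trial balance = -$4,097.99 (Oct)
Initial deposit = cushion − low point = $3,280.76 − (-$4,097.99) = $7,378.75

$7,378.75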